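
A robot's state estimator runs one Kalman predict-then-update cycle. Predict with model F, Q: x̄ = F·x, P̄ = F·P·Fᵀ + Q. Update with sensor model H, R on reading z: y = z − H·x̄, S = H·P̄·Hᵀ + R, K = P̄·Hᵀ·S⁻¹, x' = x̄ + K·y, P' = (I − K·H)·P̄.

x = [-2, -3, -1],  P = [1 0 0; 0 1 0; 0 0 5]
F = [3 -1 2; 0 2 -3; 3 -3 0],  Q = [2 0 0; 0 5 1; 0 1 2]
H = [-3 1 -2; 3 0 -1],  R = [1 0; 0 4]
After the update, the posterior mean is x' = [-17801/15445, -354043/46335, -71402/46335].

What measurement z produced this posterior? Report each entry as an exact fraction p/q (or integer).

z = [-1, -1]

x̄ = F·x = [-5, -3, 3]
P̄ = F·P·Fᵀ + Q = [32 -32 12; -32 54 -5; 12 -5 20]
S = H·P̄·Hᵀ + R = [779 -375; -375 240]
K = P̄·Hᵀ·S⁻¹ = [-332/3089 2812/15445; 285/3089 -10889/46335; -896/3089 -17911/46335]
x' − x̄ = [59424/15445, -215038/46335, -210407/46335] = K·y
y = (KᵀK)⁻¹·Kᵀ·(x' − x̄) = [-7, 17]
z = y + H·x̄ = [-7, 17] + [6, -18] = [-1, -1]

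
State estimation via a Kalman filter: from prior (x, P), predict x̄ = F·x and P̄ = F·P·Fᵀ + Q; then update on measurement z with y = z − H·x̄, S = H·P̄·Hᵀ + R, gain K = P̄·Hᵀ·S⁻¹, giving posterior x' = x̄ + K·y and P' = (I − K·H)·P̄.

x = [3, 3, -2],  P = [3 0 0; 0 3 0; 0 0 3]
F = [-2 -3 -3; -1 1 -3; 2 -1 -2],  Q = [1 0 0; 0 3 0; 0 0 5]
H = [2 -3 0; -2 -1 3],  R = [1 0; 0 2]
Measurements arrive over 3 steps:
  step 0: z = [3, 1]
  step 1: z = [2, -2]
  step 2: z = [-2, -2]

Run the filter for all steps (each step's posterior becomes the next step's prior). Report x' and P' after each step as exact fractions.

step 0: x' = [629488/136055, 57789/27211, 566402/136055], P' = [4238936/136055 563721/27211 3744789/136055; 563721/27211 377847/27211 499005/27211; 3744789/136055 499005/27211 3339901/136055]
step 1: x' = [23757262186/23154000867, -1333835455/46308001734, 1889337035/46308001734], P' = [199155473531/23154000867 130981269227/23154000867 170651832671/23154000867; 130981269227/23154000867 177295076185/46308001734 226095870931/46308001734; 170651832671/23154000867 226095870931/46308001734 302900592925/46308001734]
step 2: x' = [10814736248440446/4368602069040991, 9967300257112599/4368602069040991, 7726870961159285/4368602069040991], P' = [36396198703706313/4368602069040991 23930710962100078/4368602069040991 31177839259544496/4368602069040991; 23930710962100078/4368602069040991 16206826857003528/4368602069040991 20652969952685216/4368602069040991; 31177839259544496/4368602069040991 20652969952685216/4368602069040991 27692991938642146/4368602069040991]

step 0: x̄ = F·x = [-9, 6, 7]
step 0: P̄ = F·P·Fᵀ + Q = [67 24 15; 24 36 9; 15 9 32]
step 0: y = z − H·x̄ = [39, -32]
step 0: S = H·P̄·Hᵀ + R = [305 -55; -55 456]
step 0: K = P̄·Hᵀ·S⁻¹ = [22057/136055 -6211/27211; -6099/27211 -4137/27211; 4503/136055 3510/27211]
step 0: x' = x̄ + K·y = [629488/136055, 57789/27211, 566402/136055]
step 0: P' = (I − K·H)·P̄ = [4238936/136055 563721/27211 3744789/136055; 563721/27211 377847/27211 499005/27211; 3744789/136055 499005/27211 3339901/136055]
step 1: x̄ = F·x = [-3825017/136055, -2039749/136055, -162773/136055]
step 1: P̄ = F·P·Fᵀ + Q = [187825201/136055 84361132/136055 12442594/136055; 84361132/136055 38456819/136055 5643983/136055; 12442594/136055 5643983/136055 1632226/136055]
step 1: y = z − H·x̄ = [1802897/136055, -9473574/136055]
step 1: S = H·P̄·Hᵀ + R = [85214646/136055 -274626102/136055; -274626102/136055 958989269/136055]
step 1: K = P̄·Hᵀ·S⁻¹ = [5367139381/23154000867 -2889453046/7718000289; -7960151647/46308001734 -1911045025/7718000289; 4319717891/46308001734 -118570/7718000289]
step 1: x' = x̄ + K·y = [23757262186/23154000867, -1333835455/46308001734, 1889337035/46308001734]
step 1: P' = (I − K·H)·P̄ = [199155473531/23154000867 130981269227/23154000867 170651832671/23154000867; 130981269227/23154000867 177295076185/46308001734 226095870931/46308001734; 170651832671/23154000867 226095870931/46308001734 302900592925/46308001734]
step 2: x̄ = F·x = [-48347776742/23154000867, -3028687274/2572666763, 92584210129/46308001734]
step 2: P̄ = F·P·Fᵀ + Q = [8635116467141/23154000867 426728486334/2572666763 530225175868/23154000867; 426728486334/2572666763 200442058574/2572666763 27236411787/2572666763; 530225175868/23154000867 27236411787/2572666763 339785251975/46308001734]
step 2: y = z − H·x̄ = [-31387004648/23154000867, -618276111755/46308001734]
step 2: S = H·P̄·Hᵀ + R = [4712750089853/23154000867 -12791103078581/23154000867; -12791103078581/23154000867 90897086384923/46308001734]
step 2: K = P̄·Hᵀ·S⁻¹ = [1000264521112392/4368602069040991 -1594795295439608/4368602069040991; -759058646810428/4368602069040991 -1054669461574018/4368602069040991; 396768661033344/4368602069040991 35163672076115/4368602069040991]
step 2: x' = x̄ + K·y = [10814736248440446/4368602069040991, 9967300257112599/4368602069040991, 7726870961159285/4368602069040991]
step 2: P' = (I − K·H)·P̄ = [36396198703706313/4368602069040991 23930710962100078/4368602069040991 31177839259544496/4368602069040991; 23930710962100078/4368602069040991 16206826857003528/4368602069040991 20652969952685216/4368602069040991; 31177839259544496/4368602069040991 20652969952685216/4368602069040991 27692991938642146/4368602069040991]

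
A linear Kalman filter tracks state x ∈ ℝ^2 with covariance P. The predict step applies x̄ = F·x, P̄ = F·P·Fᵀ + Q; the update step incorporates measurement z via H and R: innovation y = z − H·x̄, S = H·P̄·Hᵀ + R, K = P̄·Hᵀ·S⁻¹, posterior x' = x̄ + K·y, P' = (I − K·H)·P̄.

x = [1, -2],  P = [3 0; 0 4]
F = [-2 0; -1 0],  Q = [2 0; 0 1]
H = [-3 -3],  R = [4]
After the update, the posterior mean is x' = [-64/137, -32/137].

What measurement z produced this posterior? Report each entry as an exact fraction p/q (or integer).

x̄ = F·x = [-2, -1]
P̄ = F·P·Fᵀ + Q = [14 6; 6 4]
S = H·P̄·Hᵀ + R = [274]
K = P̄·Hᵀ·S⁻¹ = [-30/137; -15/137]
x' − x̄ = [210/137, 105/137] = K·y
y = (KᵀK)⁻¹·Kᵀ·(x' − x̄) = [-7]
z = y + H·x̄ = [-7] + [9] = [2]

z = [2]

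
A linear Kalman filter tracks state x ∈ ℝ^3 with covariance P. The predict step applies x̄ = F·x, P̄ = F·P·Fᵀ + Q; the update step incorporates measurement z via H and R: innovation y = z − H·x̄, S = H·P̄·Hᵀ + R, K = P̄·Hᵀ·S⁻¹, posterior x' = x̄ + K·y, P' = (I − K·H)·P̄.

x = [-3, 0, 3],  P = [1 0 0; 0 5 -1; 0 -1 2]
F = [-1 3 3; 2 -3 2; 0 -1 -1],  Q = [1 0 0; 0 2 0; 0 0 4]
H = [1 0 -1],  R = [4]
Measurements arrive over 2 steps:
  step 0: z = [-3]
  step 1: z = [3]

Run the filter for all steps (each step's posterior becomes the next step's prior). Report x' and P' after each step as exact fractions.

step 0: x' = [-2/5, 42/5, 9/5], P' = [193/45 -46/15 23/15; -46/15 257/5 -6/5; 23/15 -6/5 13/5]
step 1: x' = [95415/38302, 9783/1741, -2397/3482], P' = [184575/38302 -13088/1741 6385/3482; -13088/1741 170093/1741 -7980/1741; 6385/3482 -7980/1741 9853/3482]

step 0: x̄ = F·x = [12, 0, -3]
step 0: P̄ = F·P·Fᵀ + Q = [47 -32 -15; -32 71 10; -15 10 9]
step 0: y = z − H·x̄ = [-18]
step 0: S = H·P̄·Hᵀ + R = [90]
step 0: K = P̄·Hᵀ·S⁻¹ = [31/45; -7/15; -4/15]
step 0: x' = x̄ + K·y = [-2/5, 42/5, 9/5]
step 0: P' = (I − K·H)·P̄ = [193/45 -46/15 23/15; -46/15 257/5 -6/5; 23/15 -6/5 13/5]
step 1: x̄ = F·x = [31, -112/5, -51/5]
step 1: P̄ = F·P·Fᵀ + Q = [4310/9 -4261/9 -469/3; -4261/9 25003/45 2263/15; -469/3 2263/15 278/5]
step 1: y = z − H·x̄ = [-191/5]
step 1: S = H·P̄·Hᵀ + R = [38302/45]
step 1: K = P̄·Hᵀ·S⁻¹ = [28585/38302; -1277/1741; -867/3482]
step 1: x' = x̄ + K·y = [95415/38302, 9783/1741, -2397/3482]
step 1: P' = (I − K·H)·P̄ = [184575/38302 -13088/1741 6385/3482; -13088/1741 170093/1741 -7980/1741; 6385/3482 -7980/1741 9853/3482]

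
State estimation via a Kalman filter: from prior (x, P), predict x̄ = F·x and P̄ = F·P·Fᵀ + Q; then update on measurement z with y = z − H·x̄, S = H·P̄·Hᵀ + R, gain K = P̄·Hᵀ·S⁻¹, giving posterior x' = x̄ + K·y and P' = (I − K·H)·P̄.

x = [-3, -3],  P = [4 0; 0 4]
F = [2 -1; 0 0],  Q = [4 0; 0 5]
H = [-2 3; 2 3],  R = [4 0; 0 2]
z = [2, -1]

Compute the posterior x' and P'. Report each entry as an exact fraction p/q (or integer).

x' = [-7089/9067, 1530/9067]
P' = [3336/9067 -720/9067; -720/9067 1460/9067]

x̄ = F·x = [-3, 0]
P̄ = F·P·Fᵀ + Q = [24 0; 0 5]
y = z − H·x̄ = [-4, 5]
S = H·P̄·Hᵀ + R = [145 -51; -51 143]
K = P̄·Hᵀ·S⁻¹ = [-2208/9067 2256/9067; 1455/9067 1470/9067]
x' = x̄ + K·y = [-7089/9067, 1530/9067]
P' = (I − K·H)·P̄ = [3336/9067 -720/9067; -720/9067 1460/9067]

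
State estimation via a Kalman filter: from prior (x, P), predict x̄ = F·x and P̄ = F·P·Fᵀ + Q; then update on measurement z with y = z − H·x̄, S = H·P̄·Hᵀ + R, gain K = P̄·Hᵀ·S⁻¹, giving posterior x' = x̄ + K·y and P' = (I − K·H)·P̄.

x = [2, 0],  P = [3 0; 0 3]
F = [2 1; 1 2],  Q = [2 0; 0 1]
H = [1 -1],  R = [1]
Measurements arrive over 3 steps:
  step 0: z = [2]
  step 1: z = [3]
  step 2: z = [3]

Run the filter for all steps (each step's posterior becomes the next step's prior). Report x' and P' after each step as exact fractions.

step 0: x' = [4, 2], P' = [29/2 14; 14 72/5]
step 1: x' = [516/49, 379/49], P' = [6322/49 6296/49; 6296/49 6309/49]
step 2: x' = [1359/47, 1220/47], P' = [272404/235 272267/235; 272267/235 272316/235]

step 0: x̄ = F·x = [4, 2]
step 0: P̄ = F·P·Fᵀ + Q = [17 12; 12 16]
step 0: y = z − H·x̄ = [0]
step 0: S = H·P̄·Hᵀ + R = [10]
step 0: K = P̄·Hᵀ·S⁻¹ = [1/2; -2/5]
step 0: x' = x̄ + K·y = [4, 2]
step 0: P' = (I − K·H)·P̄ = [29/2 14; 14 72/5]
step 1: x̄ = F·x = [10, 8]
step 1: P̄ = F·P·Fᵀ + Q = [652/5 639/5; 639/5 1291/10]
step 1: y = z − H·x̄ = [1]
step 1: S = H·P̄·Hᵀ + R = [49/10]
step 1: K = P̄·Hᵀ·S⁻¹ = [26/49; -13/49]
step 1: x' = x̄ + K·y = [516/49, 379/49]
step 1: P' = (I − K·H)·P̄ = [6322/49 6296/49; 6296/49 6309/49]
step 2: x̄ = F·x = [1411/49, 26]
step 2: P̄ = F·P·Fᵀ + Q = [56879/49 1158; 1158 1159]
step 2: y = z − H·x̄ = [10/49]
step 2: S = H·P̄·Hᵀ + R = [235/49]
step 2: K = P̄·Hᵀ·S⁻¹ = [137/235; -49/235]
step 2: x' = x̄ + K·y = [1359/47, 1220/47]
step 2: P' = (I − K·H)·P̄ = [272404/235 272267/235; 272267/235 272316/235]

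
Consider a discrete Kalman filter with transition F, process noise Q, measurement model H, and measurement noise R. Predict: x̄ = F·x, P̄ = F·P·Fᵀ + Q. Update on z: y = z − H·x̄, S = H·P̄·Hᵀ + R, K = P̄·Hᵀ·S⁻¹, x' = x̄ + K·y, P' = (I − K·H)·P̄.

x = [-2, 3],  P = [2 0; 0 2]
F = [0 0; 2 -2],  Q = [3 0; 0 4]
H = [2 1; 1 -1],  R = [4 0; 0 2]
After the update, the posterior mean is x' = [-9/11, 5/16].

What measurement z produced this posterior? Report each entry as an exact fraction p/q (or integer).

x̄ = F·x = [0, -10]
P̄ = F·P·Fᵀ + Q = [3 0; 0 20]
S = H·P̄·Hᵀ + R = [36 -14; -14 25]
K = P̄·Hᵀ·S⁻¹ = [3/11 3/11; 5/16 -5/8]
x' − x̄ = [-9/11, 165/16] = K·y
y = (KᵀK)⁻¹·Kᵀ·(x' − x̄) = [9, -12]
z = y + H·x̄ = [9, -12] + [-10, 10] = [-1, -2]

z = [-1, -2]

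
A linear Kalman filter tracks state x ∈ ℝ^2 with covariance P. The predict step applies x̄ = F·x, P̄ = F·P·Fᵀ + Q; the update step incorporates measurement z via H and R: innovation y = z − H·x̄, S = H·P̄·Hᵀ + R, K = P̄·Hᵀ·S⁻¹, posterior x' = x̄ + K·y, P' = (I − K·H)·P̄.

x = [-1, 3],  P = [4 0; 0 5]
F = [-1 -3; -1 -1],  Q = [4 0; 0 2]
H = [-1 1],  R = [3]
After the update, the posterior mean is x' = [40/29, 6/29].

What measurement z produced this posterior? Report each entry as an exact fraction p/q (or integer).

x̄ = F·x = [-8, -2]
P̄ = F·P·Fᵀ + Q = [53 19; 19 11]
S = H·P̄·Hᵀ + R = [29]
K = P̄·Hᵀ·S⁻¹ = [-34/29; -8/29]
x' − x̄ = [272/29, 64/29] = K·y
y = (KᵀK)⁻¹·Kᵀ·(x' − x̄) = [-8]
z = y + H·x̄ = [-8] + [6] = [-2]

z = [-2]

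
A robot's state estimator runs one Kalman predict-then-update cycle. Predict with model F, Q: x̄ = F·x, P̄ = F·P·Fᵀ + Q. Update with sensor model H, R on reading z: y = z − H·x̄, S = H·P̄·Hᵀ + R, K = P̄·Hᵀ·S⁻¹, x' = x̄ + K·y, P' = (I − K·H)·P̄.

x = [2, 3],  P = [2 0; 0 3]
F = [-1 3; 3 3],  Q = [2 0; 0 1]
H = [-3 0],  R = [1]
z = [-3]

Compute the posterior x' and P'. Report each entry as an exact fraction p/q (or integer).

x̄ = F·x = [7, 15]
P̄ = F·P·Fᵀ + Q = [31 21; 21 46]
y = z − H·x̄ = [18]
S = H·P̄·Hᵀ + R = [280]
K = P̄·Hᵀ·S⁻¹ = [-93/280; -9/40]
x' = x̄ + K·y = [143/140, 219/20]
P' = (I − K·H)·P̄ = [31/280 3/40; 3/40 1273/40]

x' = [143/140, 219/20]
P' = [31/280 3/40; 3/40 1273/40]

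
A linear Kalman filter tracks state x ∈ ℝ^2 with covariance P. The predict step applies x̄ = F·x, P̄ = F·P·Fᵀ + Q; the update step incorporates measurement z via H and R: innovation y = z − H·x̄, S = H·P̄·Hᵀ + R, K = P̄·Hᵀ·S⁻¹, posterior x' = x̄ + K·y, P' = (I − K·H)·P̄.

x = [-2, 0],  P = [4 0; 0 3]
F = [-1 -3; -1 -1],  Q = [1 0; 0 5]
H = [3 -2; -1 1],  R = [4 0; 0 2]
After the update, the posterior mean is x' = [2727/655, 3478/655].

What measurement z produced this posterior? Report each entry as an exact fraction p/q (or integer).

x̄ = F·x = [2, 2]
P̄ = F·P·Fᵀ + Q = [32 13; 13 12]
S = H·P̄·Hᵀ + R = [184 -55; -55 20]
K = P̄·Hᵀ·S⁻¹ = [71/131 354/655; 49/131 641/655]
x' − x̄ = [1417/655, 2168/655] = K·y
y = (KᵀK)⁻¹·Kᵀ·(x' − x̄) = [1, 3]
z = y + H·x̄ = [1, 3] + [2, 0] = [3, 3]

z = [3, 3]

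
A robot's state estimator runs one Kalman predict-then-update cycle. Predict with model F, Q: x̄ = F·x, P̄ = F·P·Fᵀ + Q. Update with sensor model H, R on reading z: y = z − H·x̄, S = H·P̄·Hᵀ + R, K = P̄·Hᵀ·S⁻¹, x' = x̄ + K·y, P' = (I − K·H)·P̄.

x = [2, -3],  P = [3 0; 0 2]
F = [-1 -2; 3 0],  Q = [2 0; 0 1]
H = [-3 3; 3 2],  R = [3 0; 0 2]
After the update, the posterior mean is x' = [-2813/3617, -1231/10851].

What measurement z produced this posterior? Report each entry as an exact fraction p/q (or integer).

z = [2, -3]

x̄ = F·x = [4, 6]
P̄ = F·P·Fᵀ + Q = [13 -9; -9 28]
S = H·P̄·Hᵀ + R = [534 24; 24 123]
K = P̄·Hᵀ·S⁻¹ = [-479/3617 711/3617; 4319/21702 2137/10851]
x' − x̄ = [-17281/3617, -66337/10851] = K·y
y = (KᵀK)⁻¹·Kᵀ·(x' − x̄) = [-4, -27]
z = y + H·x̄ = [-4, -27] + [6, 24] = [2, -3]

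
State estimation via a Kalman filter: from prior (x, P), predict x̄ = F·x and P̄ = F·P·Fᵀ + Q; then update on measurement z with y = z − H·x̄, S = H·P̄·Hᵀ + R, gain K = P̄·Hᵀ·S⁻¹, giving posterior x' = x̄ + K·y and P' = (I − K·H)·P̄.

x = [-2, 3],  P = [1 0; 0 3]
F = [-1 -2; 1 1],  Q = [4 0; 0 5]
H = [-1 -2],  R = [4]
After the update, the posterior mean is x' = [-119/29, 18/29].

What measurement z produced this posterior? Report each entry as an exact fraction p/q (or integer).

z = [3]

x̄ = F·x = [-4, 1]
P̄ = F·P·Fᵀ + Q = [17 -7; -7 9]
S = H·P̄·Hᵀ + R = [29]
K = P̄·Hᵀ·S⁻¹ = [-3/29; -11/29]
x' − x̄ = [-3/29, -11/29] = K·y
y = (KᵀK)⁻¹·Kᵀ·(x' − x̄) = [1]
z = y + H·x̄ = [1] + [2] = [3]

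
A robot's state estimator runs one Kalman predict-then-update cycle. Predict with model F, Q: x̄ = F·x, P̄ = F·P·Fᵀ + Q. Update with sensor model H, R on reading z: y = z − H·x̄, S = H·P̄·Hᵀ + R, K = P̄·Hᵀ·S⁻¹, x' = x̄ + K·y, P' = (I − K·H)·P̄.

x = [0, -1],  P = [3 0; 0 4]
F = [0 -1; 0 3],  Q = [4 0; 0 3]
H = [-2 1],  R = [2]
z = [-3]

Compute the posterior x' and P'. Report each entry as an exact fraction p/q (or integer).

x̄ = F·x = [1, -3]
P̄ = F·P·Fᵀ + Q = [8 -12; -12 39]
y = z − H·x̄ = [2]
S = H·P̄·Hᵀ + R = [121]
K = P̄·Hᵀ·S⁻¹ = [-28/121; 63/121]
x' = x̄ + K·y = [65/121, -237/121]
P' = (I − K·H)·P̄ = [184/121 312/121; 312/121 750/121]

x' = [65/121, -237/121]
P' = [184/121 312/121; 312/121 750/121]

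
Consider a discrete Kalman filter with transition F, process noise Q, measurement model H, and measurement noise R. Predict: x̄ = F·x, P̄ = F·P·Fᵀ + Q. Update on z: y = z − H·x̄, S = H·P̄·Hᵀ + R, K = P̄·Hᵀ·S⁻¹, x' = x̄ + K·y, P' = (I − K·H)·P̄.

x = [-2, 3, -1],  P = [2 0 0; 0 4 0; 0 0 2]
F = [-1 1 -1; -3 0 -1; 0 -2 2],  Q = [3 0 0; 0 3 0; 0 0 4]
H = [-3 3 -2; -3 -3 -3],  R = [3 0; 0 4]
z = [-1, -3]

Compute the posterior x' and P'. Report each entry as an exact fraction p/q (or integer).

x' = [138876/31997, 36297/31997, -143168/31997]
P' = [598103/63994 123185/63994 -359190/31997; 123185/63994 37447/63994 -74358/31997; -359190/31997 -74358/31997 440196/31997]

x̄ = F·x = [6, 7, -8]
P̄ = F·P·Fᵀ + Q = [11 8 -12; 8 23 -4; -12 -4 28]
y = z − H·x̄ = [-20, 12]
S = H·P̄·Hᵀ + R = [181 -108; -108 418]
K = P̄·Hᵀ·S⁻¹ = [2001/31997 -2181/63994; 6703/31997 -8937/63994; -8632/31997 -4986/31997]
x' = x̄ + K·y = [138876/31997, 36297/31997, -143168/31997]
P' = (I − K·H)·P̄ = [598103/63994 123185/63994 -359190/31997; 123185/63994 37447/63994 -74358/31997; -359190/31997 -74358/31997 440196/31997]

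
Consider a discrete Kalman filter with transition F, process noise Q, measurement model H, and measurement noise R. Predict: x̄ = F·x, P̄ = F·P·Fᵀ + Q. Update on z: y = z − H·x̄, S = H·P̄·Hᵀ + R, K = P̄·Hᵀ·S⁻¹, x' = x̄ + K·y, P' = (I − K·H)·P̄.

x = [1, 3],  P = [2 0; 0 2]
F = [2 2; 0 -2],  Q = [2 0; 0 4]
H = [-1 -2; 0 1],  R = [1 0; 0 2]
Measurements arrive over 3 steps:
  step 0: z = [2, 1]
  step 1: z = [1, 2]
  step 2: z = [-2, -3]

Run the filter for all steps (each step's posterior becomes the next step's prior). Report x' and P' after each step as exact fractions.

step 0: x' = [0, -32/39], P' = [6 -8/3; -8/3 164/117]
step 1: x' = [-41926/13021, 15604/13021], P' = [39686/13021 -16512/13021; -16512/13021 9676/13021]
step 2: x' = [275584/182449, -24946/182449], P' = [2700566/912245 -1132288/912245; -1132288/912245 670604/912245]

step 0: x̄ = F·x = [8, -6]
step 0: P̄ = F·P·Fᵀ + Q = [18 -8; -8 12]
step 0: y = z − H·x̄ = [-2, 7]
step 0: S = H·P̄·Hᵀ + R = [35 -16; -16 14]
step 0: K = P̄·Hᵀ·S⁻¹ = [-2/3 -4/3; -16/117 82/117]
step 0: x' = x̄ + K·y = [0, -32/39]
step 0: P' = (I − K·H)·P̄ = [6 -8/3; -8/3 164/117]
step 1: x̄ = F·x = [-64/39, 64/39]
step 1: P̄ = F·P·Fᵀ + Q = [1202/117 592/117; 592/117 1124/117]
step 1: y = z − H·x̄ = [103/39, 14/39]
step 1: S = H·P̄·Hᵀ + R = [8183/117 -2840/117; -2840/117 1358/117]
step 1: K = P̄·Hᵀ·S⁻¹ = [-6662/13021 -8256/13021; -2840/13021 4838/13021]
step 1: x' = x̄ + K·y = [-41926/13021, 15604/13021]
step 1: P' = (I − K·H)·P̄ = [39686/13021 -16512/13021; -16512/13021 9676/13021]
step 2: x̄ = F·x = [-52644/13021, -31208/13021]
step 2: P̄ = F·P·Fᵀ + Q = [91394/13021 27344/13021; 27344/13021 90788/13021]
step 2: y = z − H·x̄ = [-141102/13021, -7855/13021]
step 2: S = H·P̄·Hᵀ + R = [576943/13021 -208920/13021; -208920/13021 116830/13021]
step 2: K = P̄·Hᵀ·S⁻¹ = [-87198/182449 -566144/912245; -41784/182449 335302/912245]
step 2: x' = x̄ + K·y = [275584/182449, -24946/182449]
step 2: P' = (I − K·H)·P̄ = [2700566/912245 -1132288/912245; -1132288/912245 670604/912245]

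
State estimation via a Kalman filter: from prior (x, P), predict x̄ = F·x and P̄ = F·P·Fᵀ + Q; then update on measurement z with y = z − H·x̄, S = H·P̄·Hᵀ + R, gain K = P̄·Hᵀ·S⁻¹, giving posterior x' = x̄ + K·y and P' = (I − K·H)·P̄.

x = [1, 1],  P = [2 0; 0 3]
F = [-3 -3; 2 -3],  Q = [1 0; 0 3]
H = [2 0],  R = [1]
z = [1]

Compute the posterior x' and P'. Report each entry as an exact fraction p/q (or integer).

x' = [86/185, 41/37]
P' = [46/185 3/37; 3/37 1226/37]

x̄ = F·x = [-6, -1]
P̄ = F·P·Fᵀ + Q = [46 15; 15 38]
y = z − H·x̄ = [13]
S = H·P̄·Hᵀ + R = [185]
K = P̄·Hᵀ·S⁻¹ = [92/185; 6/37]
x' = x̄ + K·y = [86/185, 41/37]
P' = (I − K·H)·P̄ = [46/185 3/37; 3/37 1226/37]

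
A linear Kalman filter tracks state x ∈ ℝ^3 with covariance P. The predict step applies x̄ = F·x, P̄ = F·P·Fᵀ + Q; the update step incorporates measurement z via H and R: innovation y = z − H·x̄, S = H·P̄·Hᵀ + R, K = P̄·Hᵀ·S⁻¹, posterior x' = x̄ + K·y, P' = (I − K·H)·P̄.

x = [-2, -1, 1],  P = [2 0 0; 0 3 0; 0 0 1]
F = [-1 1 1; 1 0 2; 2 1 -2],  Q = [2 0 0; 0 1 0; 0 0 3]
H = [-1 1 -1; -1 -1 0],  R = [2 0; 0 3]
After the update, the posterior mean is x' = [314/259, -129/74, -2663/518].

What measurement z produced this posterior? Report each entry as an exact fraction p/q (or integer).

z = [2, 1]

x̄ = F·x = [2, 0, -7]
P̄ = F·P·Fᵀ + Q = [8 0 -3; 0 7 0; -3 0 18]
S = H·P̄·Hᵀ + R = [29 -2; -2 18]
K = P̄·Hᵀ·S⁻¹ = [-53/259 -121/259; 8/37 -27/74; -132/259 57/518]
x' − x̄ = [-204/259, -129/74, 963/518] = K·y
y = (KᵀK)⁻¹·Kᵀ·(x' − x̄) = [-3, 3]
z = y + H·x̄ = [-3, 3] + [5, -2] = [2, 1]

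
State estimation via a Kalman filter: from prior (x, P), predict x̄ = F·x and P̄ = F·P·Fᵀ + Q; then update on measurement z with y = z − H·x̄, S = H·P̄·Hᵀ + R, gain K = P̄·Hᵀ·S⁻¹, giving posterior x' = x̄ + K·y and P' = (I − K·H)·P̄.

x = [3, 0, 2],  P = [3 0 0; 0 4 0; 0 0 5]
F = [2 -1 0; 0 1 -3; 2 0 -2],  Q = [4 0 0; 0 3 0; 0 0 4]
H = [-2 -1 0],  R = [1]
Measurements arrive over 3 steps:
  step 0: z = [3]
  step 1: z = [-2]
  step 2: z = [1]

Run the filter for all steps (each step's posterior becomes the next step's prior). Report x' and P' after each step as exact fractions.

step 0: x' = [42/13, -122/13, -28/13], P' = [116/13 -228/13 -60/13; -228/13 4148/117 126/13; -60/13 126/13 144/13]
step 1: x' = [64648/17759, -13285/2537, -9920/17759], P' = [338675/17759 -191215/5074 -151534/17759; -191215/5074 765737/10148 44369/2537; -151534/17759 44369/2537 216696/17759]
step 2: x' = [94041433/79674471, -266160913/79674471, -58217944/79674471], P' = [1678218772/79674471 -3316245625/79674471 -721738960/79674471; -3316245625/79674471 6631710847/79674471 1475840812/79674471; -721738960/79674471 1475840812/79674471 979968124/79674471]

step 0: x̄ = F·x = [6, -6, 2]
step 0: P̄ = F·P·Fᵀ + Q = [20 -4 12; -4 52 30; 12 30 36]
step 0: y = z − H·x̄ = [9]
step 0: S = H·P̄·Hᵀ + R = [117]
step 0: K = P̄·Hᵀ·S⁻¹ = [-4/13; -44/117; -6/13]
step 0: x' = x̄ + K·y = [42/13, -122/13, -28/13]
step 0: P' = (I − K·H)·P̄ = [116/13 -228/13 -60/13; -228/13 4148/117 126/13; -60/13 126/13 144/13]
step 1: x̄ = F·x = [206/13, -38/13, 140/13]
step 1: P̄ = F·P·Fᵀ + Q = [17000/117 -1610/117 1412/13; -1610/117 9359/117 516/13; 1412/13 516/13 1572/13]
step 1: y = z − H·x̄ = [348/13]
step 1: S = H·P̄·Hᵀ + R = [71036/117]
step 1: K = P̄·Hᵀ·S⁻¹ = [-16195/35518; -877/10148; -7515/17759]
step 1: x' = x̄ + K·y = [64648/17759, -13285/2537, -9920/17759]
step 1: P' = (I − K·H)·P̄ = [338675/17759 -191215/5074 -151534/17759; -191215/5074 765737/10148 44369/2537; -151534/17759 44369/2537 216696/17759]
step 2: x̄ = F·x = [222291/17759, -63235/17759, 149136/17759]
step 2: P̄ = F·P·Fᵀ + Q = [21771143/71036 -3350367/71036 3920507/17759; -3350367/71036 5920331/71036 249709/17759; 3920507/17759 249709/17759 3504792/17759]
step 2: y = z − H·x̄ = [399106/17759]
step 2: S = H·P̄·Hᵀ + R = [79674471/71036]
step 2: K = P̄·Hᵀ·S⁻¹ = [-40191919/79674471; 780403/79674471; -32362892/79674471]
step 2: x' = x̄ + K·y = [94041433/79674471, -266160913/79674471, -58217944/79674471]
step 2: P' = (I − K·H)·P̄ = [1678218772/79674471 -3316245625/79674471 -721738960/79674471; -3316245625/79674471 6631710847/79674471 1475840812/79674471; -721738960/79674471 1475840812/79674471 979968124/79674471]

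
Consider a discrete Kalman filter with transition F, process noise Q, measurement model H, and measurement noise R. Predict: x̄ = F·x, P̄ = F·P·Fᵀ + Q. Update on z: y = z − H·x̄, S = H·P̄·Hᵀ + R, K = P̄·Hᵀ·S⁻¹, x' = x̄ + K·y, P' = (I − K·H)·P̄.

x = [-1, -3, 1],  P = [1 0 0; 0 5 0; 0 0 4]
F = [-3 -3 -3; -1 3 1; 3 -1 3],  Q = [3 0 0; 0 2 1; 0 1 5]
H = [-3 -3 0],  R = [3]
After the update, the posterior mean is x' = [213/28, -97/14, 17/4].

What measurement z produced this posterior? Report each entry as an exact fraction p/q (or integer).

z = [-2]

x̄ = F·x = [9, -7, 3]
P̄ = F·P·Fᵀ + Q = [93 -54 -30; -54 52 -5; -30 -5 55]
S = H·P̄·Hᵀ + R = [336]
K = P̄·Hᵀ·S⁻¹ = [-39/112; 1/56; 5/16]
x' − x̄ = [-39/28, 1/14, 5/4] = K·y
y = (KᵀK)⁻¹·Kᵀ·(x' − x̄) = [4]
z = y + H·x̄ = [4] + [-6] = [-2]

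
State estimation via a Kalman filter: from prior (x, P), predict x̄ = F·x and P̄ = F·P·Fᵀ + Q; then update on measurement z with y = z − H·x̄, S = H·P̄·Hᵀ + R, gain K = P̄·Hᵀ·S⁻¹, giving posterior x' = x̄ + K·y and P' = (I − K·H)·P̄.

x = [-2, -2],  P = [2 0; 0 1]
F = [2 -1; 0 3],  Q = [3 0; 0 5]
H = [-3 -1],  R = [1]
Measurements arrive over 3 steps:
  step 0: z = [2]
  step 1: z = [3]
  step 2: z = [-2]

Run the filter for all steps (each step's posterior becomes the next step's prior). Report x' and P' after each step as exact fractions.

step 0: x' = [8/7, -116/21], P' = [57/35 -32/7; -32/7 289/21]
step 1: x' = [5735/3207, -8827/1069], P' = [23641/3207 -22988/1069; -22988/1069 204187/3207]
step 2: x' = [1661053/318969, -4335889/318969], P' = [3272375/318969 -9575012/318969; -9575012/318969 28316597/318969]

step 0: x̄ = F·x = [-2, -6]
step 0: P̄ = F·P·Fᵀ + Q = [12 -3; -3 14]
step 0: y = z − H·x̄ = [-10]
step 0: S = H·P̄·Hᵀ + R = [105]
step 0: K = P̄·Hᵀ·S⁻¹ = [-11/35; -1/21]
step 0: x' = x̄ + K·y = [8/7, -116/21]
step 0: P' = (I − K·H)·P̄ = [57/35 -32/7; -32/7 289/21]
step 1: x̄ = F·x = [164/21, -116/7]
step 1: P̄ = F·P·Fᵀ + Q = [4364/105 -481/7; -481/7 902/7]
step 1: y = z − H·x̄ = [69/7]
step 1: S = H·P̄·Hᵀ + R = [3207/35]
step 1: K = P̄·Hᵀ·S⁻¹ = [-653/1069; 2705/3207]
step 1: x' = x̄ + K·y = [5735/3207, -8827/1069]
step 1: P' = (I − K·H)·P̄ = [23641/3207 -22988/1069; -22988/1069 204187/3207]
step 2: x̄ = F·x = [37951/3207, -26481/1069]
step 2: P̄ = F·P·Fᵀ + Q = [584228/3207 -342115/1069; -342115/1069 617906/1069]
step 2: y = z − H·x̄ = [9332/1069]
step 2: S = H·P̄·Hᵀ + R = [318969/1069]
step 2: K = P̄·Hᵀ·S⁻¹ = [-242113/318969; 408439/318969]
step 2: x' = x̄ + K·y = [1661053/318969, -4335889/318969]
step 2: P' = (I − K·H)·P̄ = [3272375/318969 -9575012/318969; -9575012/318969 28316597/318969]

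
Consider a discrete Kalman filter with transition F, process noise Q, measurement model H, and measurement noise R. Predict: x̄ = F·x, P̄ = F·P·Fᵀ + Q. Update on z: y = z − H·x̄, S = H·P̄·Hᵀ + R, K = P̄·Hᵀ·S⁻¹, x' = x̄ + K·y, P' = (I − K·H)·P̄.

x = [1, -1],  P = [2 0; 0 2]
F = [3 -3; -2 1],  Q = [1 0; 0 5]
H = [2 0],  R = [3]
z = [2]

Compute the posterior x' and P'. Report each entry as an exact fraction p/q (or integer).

x' = [166/151, -93/151]
P' = [111/151 -54/151; -54/151 969/151]

x̄ = F·x = [6, -3]
P̄ = F·P·Fᵀ + Q = [37 -18; -18 15]
y = z − H·x̄ = [-10]
S = H·P̄·Hᵀ + R = [151]
K = P̄·Hᵀ·S⁻¹ = [74/151; -36/151]
x' = x̄ + K·y = [166/151, -93/151]
P' = (I − K·H)·P̄ = [111/151 -54/151; -54/151 969/151]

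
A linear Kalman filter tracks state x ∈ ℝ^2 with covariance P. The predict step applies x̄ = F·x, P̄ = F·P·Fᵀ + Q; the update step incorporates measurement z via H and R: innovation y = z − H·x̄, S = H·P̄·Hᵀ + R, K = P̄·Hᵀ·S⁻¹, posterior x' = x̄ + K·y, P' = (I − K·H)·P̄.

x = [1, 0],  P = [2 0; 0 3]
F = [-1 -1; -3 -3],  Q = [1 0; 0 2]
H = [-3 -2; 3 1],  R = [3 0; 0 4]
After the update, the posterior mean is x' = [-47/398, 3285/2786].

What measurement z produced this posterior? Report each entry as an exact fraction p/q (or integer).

x̄ = F·x = [-1, -3]
P̄ = F·P·Fᵀ + Q = [6 15; 15 47]
S = H·P̄·Hᵀ + R = [425 -283; -283 195]
K = P̄·Hᵀ·S⁻¹ = [-3/398 63/398; -1069/2786 -237/2786]
x' − x̄ = [351/398, 11643/2786] = K·y
y = (KᵀK)⁻¹·Kᵀ·(x' − x̄) = [-12, 5]
z = y + H·x̄ = [-12, 5] + [9, -6] = [-3, -1]

z = [-3, -1]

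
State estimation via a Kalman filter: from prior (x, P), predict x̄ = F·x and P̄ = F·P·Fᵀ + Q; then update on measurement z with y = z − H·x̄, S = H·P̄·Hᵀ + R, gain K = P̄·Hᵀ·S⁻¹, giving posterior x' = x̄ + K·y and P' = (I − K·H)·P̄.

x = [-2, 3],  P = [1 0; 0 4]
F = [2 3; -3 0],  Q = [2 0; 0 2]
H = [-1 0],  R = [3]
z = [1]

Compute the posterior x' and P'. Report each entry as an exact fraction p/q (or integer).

x̄ = F·x = [5, 6]
P̄ = F·P·Fᵀ + Q = [42 -6; -6 11]
y = z − H·x̄ = [6]
S = H·P̄·Hᵀ + R = [45]
K = P̄·Hᵀ·S⁻¹ = [-14/15; 2/15]
x' = x̄ + K·y = [-3/5, 34/5]
P' = (I − K·H)·P̄ = [14/5 -2/5; -2/5 51/5]

x' = [-3/5, 34/5]
P' = [14/5 -2/5; -2/5 51/5]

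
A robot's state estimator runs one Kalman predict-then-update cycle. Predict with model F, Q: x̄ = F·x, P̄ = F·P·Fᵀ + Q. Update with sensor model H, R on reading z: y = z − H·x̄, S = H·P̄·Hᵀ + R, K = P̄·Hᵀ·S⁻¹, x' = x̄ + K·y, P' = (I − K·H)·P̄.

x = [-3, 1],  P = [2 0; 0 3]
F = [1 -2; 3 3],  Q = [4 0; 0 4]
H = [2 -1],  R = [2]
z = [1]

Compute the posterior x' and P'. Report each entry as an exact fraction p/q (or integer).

x̄ = F·x = [-5, -6]
P̄ = F·P·Fᵀ + Q = [18 -12; -12 49]
y = z − H·x̄ = [5]
S = H·P̄·Hᵀ + R = [171]
K = P̄·Hᵀ·S⁻¹ = [16/57; -73/171]
x' = x̄ + K·y = [-205/57, -1391/171]
P' = (I − K·H)·P̄ = [86/19 484/57; 484/57 3050/171]

x' = [-205/57, -1391/171]
P' = [86/19 484/57; 484/57 3050/171]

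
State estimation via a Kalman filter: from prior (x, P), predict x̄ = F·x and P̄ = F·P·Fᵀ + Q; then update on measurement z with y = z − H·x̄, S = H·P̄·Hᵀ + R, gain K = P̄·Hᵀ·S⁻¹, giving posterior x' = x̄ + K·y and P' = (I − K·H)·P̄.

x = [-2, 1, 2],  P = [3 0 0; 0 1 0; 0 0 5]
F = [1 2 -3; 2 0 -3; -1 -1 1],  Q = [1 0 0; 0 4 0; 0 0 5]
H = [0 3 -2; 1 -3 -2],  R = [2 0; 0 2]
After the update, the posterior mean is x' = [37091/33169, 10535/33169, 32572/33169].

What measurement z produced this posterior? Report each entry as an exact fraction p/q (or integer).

z = [-1, -2]

x̄ = F·x = [-6, -10, 3]
P̄ = F·P·Fᵀ + Q = [53 51 -20; 51 61 -21; -20 -21 14]
S = H·P̄·Hᵀ + R = [859 -300; -300 182]
K = P̄·Hᵀ·S⁻¹ = [8563/33169 3180/33169; 6975/33169 -4905/33169; -6031/33169 -14415/66338]
x' − x̄ = [236105/33169, 342225/33169, -66935/33169] = K·y
y = (KᵀK)⁻¹·Kᵀ·(x' − x̄) = [35, -20]
z = y + H·x̄ = [35, -20] + [-36, 18] = [-1, -2]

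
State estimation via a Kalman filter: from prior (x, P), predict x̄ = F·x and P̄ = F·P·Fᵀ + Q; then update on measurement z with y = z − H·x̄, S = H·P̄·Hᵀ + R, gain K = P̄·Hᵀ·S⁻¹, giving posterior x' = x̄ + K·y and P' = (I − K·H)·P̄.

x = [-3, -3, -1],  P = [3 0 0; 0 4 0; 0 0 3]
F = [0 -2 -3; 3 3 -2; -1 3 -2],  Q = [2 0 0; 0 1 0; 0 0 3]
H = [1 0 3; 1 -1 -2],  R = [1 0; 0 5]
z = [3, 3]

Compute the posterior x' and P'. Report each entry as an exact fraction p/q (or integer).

x̄ = F·x = [9, -16, -4]
P̄ = F·P·Fᵀ + Q = [45 -6 -6; -6 76 39; -6 39 54]
y = z − H·x̄ = [6, -30]
S = H·P̄·Hᵀ + R = [496 -396; -396 534]
K = P̄·Hᵀ·S⁻¹ = [6561/18008 3495/9004; -681/18008 -8851/27012; 1893/9004 -294/2251]
x' = x̄ + K·y = [-4131/9004, -57597/9004, 5311/4502]
P' = (I − K·H)·P̄ = [192843/18008 282081/18008 -31047/9004; 282081/18008 1500277/54024 -47127/9004; -31047/9004 -47127/9004 2745/2251]

x' = [-4131/9004, -57597/9004, 5311/4502]
P' = [192843/18008 282081/18008 -31047/9004; 282081/18008 1500277/54024 -47127/9004; -31047/9004 -47127/9004 2745/2251]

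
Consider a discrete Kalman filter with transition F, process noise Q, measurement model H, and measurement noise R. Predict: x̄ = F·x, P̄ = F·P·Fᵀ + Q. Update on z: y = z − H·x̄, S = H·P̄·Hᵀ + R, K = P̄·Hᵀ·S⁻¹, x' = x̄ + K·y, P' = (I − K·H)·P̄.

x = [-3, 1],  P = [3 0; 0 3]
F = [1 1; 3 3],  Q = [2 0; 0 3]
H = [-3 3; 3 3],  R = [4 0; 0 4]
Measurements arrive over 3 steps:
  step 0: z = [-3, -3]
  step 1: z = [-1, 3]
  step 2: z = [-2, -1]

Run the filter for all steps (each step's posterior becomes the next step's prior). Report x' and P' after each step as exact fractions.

step 0: x' = [-220/5933, -5979/5933], P' = [1204/5933 36/5933; 36/5933 1302/5933]
step 1: x' = [2352967/4145179, 1008903/4145179], P' = [836512/4145179 15468/4145179; 15468/4145179 889626/4145179]
step 2: x' = [505789868/2854630007, -2336674695/5709260014], P' = [576021516/2854630007 10542444/2854630007; 10542444/2854630007 612425058/2854630007]

step 0: x̄ = F·x = [-2, -6]
step 0: P̄ = F·P·Fᵀ + Q = [8 18; 18 57]
step 0: y = z − H·x̄ = [9, 21]
step 0: S = H·P̄·Hᵀ + R = [265 441; 441 913]
step 0: K = P̄·Hᵀ·S⁻¹ = [-876/5933 930/5933; 1899/11866 2007/11866]
step 0: x' = x̄ + K·y = [-220/5933, -5979/5933]
step 0: P' = (I − K·H)·P̄ = [1204/5933 36/5933; 36/5933 1302/5933]
step 1: x̄ = F·x = [-6199/5933, -18597/5933]
step 1: P̄ = F·P·Fᵀ + Q = [14444/5933 7734/5933; 7734/5933 41001/5933]
step 1: y = z − H·x̄ = [31261/5933, 92187/5933]
step 1: S = H·P̄·Hᵀ + R = [383525/5933 239013/5933; 239013/5933 661949/5933]
step 1: K = P̄·Hᵀ·S⁻¹ = [-615783/4145179 638985/4145179; 1311237/8290358 1357641/8290358]
step 1: x' = x̄ + K·y = [2352967/4145179, 1008903/4145179]
step 1: P' = (I − K·H)·P̄ = [836512/4145179 15468/4145179; 15468/4145179 889626/4145179]
step 2: x̄ = F·x = [3361870/4145179, 10085610/4145179]
step 2: P̄ = F·P·Fᵀ + Q = [10047432/4145179 5271222/4145179; 5271222/4145179 28249203/4145179]
step 2: y = z − H·x̄ = [-28461578/4145179, -44487619/4145179]
step 2: S = H·P̄·Hᵀ + R = [266368435/4145179 163815939/4145179; 163815939/4145179 456132427/4145179]
step 2: K = P̄·Hᵀ·S⁻¹ = [-424109304/2854630007 439922970/2854630007; 902823921/5709260014 934451253/5709260014]
step 2: x' = x̄ + K·y = [505789868/2854630007, -2336674695/5709260014]
step 2: P' = (I − K·H)·P̄ = [576021516/2854630007 10542444/2854630007; 10542444/2854630007 612425058/2854630007]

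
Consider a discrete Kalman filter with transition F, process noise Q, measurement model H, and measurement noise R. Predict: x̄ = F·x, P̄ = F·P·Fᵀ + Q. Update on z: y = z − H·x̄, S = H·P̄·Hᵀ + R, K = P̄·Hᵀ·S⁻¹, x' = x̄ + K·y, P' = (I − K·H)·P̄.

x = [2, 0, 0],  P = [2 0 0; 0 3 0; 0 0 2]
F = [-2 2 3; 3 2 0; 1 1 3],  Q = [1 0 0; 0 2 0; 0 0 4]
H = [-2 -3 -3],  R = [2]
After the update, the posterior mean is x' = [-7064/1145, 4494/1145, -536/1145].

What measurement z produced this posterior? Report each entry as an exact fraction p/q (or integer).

z = [2]

x̄ = F·x = [-4, 6, 2]
P̄ = F·P·Fᵀ + Q = [39 0 20; 0 32 12; 20 12 27]
S = H·P̄·Hᵀ + R = [1145]
K = P̄·Hᵀ·S⁻¹ = [-138/1145; -132/1145; -157/1145]
x' − x̄ = [-2484/1145, -2376/1145, -2826/1145] = K·y
y = (KᵀK)⁻¹·Kᵀ·(x' − x̄) = [18]
z = y + H·x̄ = [18] + [-16] = [2]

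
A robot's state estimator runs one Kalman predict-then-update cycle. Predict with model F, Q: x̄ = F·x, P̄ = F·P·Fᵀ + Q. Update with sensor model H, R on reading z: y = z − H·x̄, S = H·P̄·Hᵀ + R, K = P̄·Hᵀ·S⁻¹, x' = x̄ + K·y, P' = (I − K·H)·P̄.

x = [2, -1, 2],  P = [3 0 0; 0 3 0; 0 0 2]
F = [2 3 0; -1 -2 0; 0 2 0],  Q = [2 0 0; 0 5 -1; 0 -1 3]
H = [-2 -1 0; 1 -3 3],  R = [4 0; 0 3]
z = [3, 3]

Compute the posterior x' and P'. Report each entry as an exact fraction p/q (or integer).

x' = [-1182/3691, -6081/3691, -2195/3691]
P' = [4567/3691 -9038/11073 -12563/11073; -9038/11073 63400/33219 67030/33219; -12563/11073 67030/33219 84124/33219]

x̄ = F·x = [1, 0, -2]
P̄ = F·P·Fᵀ + Q = [41 -24 18; -24 20 -13; 18 -13 15]
y = z − H·x̄ = [5, 8]
S = H·P̄·Hᵀ + R = [92 -211; -211 845]
K = P̄·Hᵀ·S⁻¹ = [-4591/11073 1042/11073; -2293/33219 -5408/33219; 2087/33219 4531/33219]
x' = x̄ + K·y = [-1182/3691, -6081/3691, -2195/3691]
P' = (I − K·H)·P̄ = [4567/3691 -9038/11073 -12563/11073; -9038/11073 63400/33219 67030/33219; -12563/11073 67030/33219 84124/33219]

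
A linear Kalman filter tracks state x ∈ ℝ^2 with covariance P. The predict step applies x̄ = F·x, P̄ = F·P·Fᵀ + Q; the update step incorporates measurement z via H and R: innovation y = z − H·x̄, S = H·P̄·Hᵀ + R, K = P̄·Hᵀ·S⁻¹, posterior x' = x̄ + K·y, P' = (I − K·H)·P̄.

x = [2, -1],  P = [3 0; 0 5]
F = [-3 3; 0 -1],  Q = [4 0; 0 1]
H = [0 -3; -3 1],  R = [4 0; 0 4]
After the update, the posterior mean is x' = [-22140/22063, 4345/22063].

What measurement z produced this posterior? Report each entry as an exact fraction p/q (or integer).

z = [-1, 3]

x̄ = F·x = [-9, 1]
P̄ = F·P·Fᵀ + Q = [76 -15; -15 6]
S = H·P̄·Hᵀ + R = [58 -153; -153 784]
K = P̄·Hᵀ·S⁻¹ = [-1899/22063 -7209/22063; -6309/22063 204/22063]
x' − x̄ = [176427/22063, -17718/22063] = K·y
y = (KᵀK)⁻¹·Kᵀ·(x' − x̄) = [2, -25]
z = y + H·x̄ = [2, -25] + [-3, 28] = [-1, 3]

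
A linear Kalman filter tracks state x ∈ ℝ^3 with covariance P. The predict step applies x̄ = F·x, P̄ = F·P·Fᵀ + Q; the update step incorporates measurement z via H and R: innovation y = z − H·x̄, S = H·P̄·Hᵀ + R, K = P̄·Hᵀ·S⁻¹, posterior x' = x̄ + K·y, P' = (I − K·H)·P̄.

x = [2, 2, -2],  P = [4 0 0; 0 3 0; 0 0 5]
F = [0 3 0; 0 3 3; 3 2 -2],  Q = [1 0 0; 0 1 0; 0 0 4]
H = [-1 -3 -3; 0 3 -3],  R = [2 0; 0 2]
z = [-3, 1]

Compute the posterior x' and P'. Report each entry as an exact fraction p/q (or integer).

x̄ = F·x = [6, 0, 14]
P̄ = F·P·Fᵀ + Q = [28 27 18; 27 73 -12; 18 -12 72]
y = z − H·x̄ = [45, 43]
S = H·P̄·Hᵀ + R = [1389 -36; -36 1523]
K = P̄·Hᵀ·S⁻¹ = [-247277/2114151 10545/704717; -103550/704717 115545/704717; -103542/704717 -119052/704717]
x' = x̄ + K·y = [74814/54209, 23745/54209, 6724/54209]
P' = (I − K·H)·P̄ = [18035932/2114151 -971006/704717 -978036/704717; -971006/704717 234866/704717 157836/704717; -978036/704717 157836/704717 237204/704717]

x' = [74814/54209, 23745/54209, 6724/54209]
P' = [18035932/2114151 -971006/704717 -978036/704717; -971006/704717 234866/704717 157836/704717; -978036/704717 157836/704717 237204/704717]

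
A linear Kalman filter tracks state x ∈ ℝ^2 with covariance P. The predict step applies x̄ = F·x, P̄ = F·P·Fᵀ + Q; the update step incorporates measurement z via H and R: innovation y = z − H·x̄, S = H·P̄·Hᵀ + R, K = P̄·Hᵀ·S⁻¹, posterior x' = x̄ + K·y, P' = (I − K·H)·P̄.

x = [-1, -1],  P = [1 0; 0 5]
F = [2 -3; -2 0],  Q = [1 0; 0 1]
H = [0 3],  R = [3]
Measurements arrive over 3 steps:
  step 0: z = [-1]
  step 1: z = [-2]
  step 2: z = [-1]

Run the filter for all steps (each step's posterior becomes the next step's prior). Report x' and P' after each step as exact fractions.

step 0: x' = [11/4, -3/16], P' = [47 -1/4; -1/4 5/16]
step 1: x' = [2783/2272, -767/1136], P' = [11691/2272 -379/1136; -379/1136 189/568]
step 2: x' = [85681/37345, -27301/74690], P' = [792859/149380 -12828/37345; -12828/37345 12259/37345]

step 0: x̄ = F·x = [1, 2]
step 0: P̄ = F·P·Fᵀ + Q = [50 -4; -4 5]
step 0: y = z − H·x̄ = [-7]
step 0: S = H·P̄·Hᵀ + R = [48]
step 0: K = P̄·Hᵀ·S⁻¹ = [-1/4; 5/16]
step 0: x' = x̄ + K·y = [11/4, -3/16]
step 0: P' = (I − K·H)·P̄ = [47 -1/4; -1/4 5/16]
step 1: x̄ = F·x = [97/16, -11/2]
step 1: P̄ = F·P·Fᵀ + Q = [3117/16 -379/2; -379/2 189]
step 1: y = z − H·x̄ = [29/2]
step 1: S = H·P̄·Hᵀ + R = [1704]
step 1: K = P̄·Hᵀ·S⁻¹ = [-379/1136; 189/568]
step 1: x' = x̄ + K·y = [2783/2272, -767/1136]
step 1: P' = (I − K·H)·P̄ = [11691/2272 -379/1136; -379/1136 189/568]
step 2: x̄ = F·x = [1271/284, -2783/1136]
step 2: P̄ = F·P·Fᵀ + Q = [8117/284 -3207/142; -3207/142 12259/568]
step 2: y = z − H·x̄ = [7213/1136]
step 2: S = H·P̄·Hᵀ + R = [112035/568]
step 2: K = P̄·Hᵀ·S⁻¹ = [-12828/37345; 12259/37345]
step 2: x' = x̄ + K·y = [85681/37345, -27301/74690]
step 2: P' = (I − K·H)·P̄ = [792859/149380 -12828/37345; -12828/37345 12259/37345]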